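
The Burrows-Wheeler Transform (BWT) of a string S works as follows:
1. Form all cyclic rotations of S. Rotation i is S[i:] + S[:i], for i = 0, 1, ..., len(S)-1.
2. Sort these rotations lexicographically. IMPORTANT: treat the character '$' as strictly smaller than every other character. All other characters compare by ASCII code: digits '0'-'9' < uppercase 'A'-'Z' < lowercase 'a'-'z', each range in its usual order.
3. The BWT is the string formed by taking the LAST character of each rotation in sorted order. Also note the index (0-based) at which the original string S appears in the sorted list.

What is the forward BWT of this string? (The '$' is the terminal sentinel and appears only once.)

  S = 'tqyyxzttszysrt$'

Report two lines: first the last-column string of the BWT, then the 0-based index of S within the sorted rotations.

All 15 rotations (rotation i = S[i:]+S[:i]):
  rot[0] = tqyyxzttszysrt$
  rot[1] = qyyxzttszysrt$t
  rot[2] = yyxzttszysrt$tq
  rot[3] = yxzttszysrt$tqy
  rot[4] = xzttszysrt$tqyy
  rot[5] = zttszysrt$tqyyx
  rot[6] = ttszysrt$tqyyxz
  rot[7] = tszysrt$tqyyxzt
  rot[8] = szysrt$tqyyxztt
  rot[9] = zysrt$tqyyxztts
  rot[10] = ysrt$tqyyxzttsz
  rot[11] = srt$tqyyxzttszy
  rot[12] = rt$tqyyxzttszys
  rot[13] = t$tqyyxzttszysr
  rot[14] = $tqyyxzttszysrt
Sorted (with $ < everything):
  sorted[0] = $tqyyxzttszysrt  (last char: 't')
  sorted[1] = qyyxzttszysrt$t  (last char: 't')
  sorted[2] = rt$tqyyxzttszys  (last char: 's')
  sorted[3] = srt$tqyyxzttszy  (last char: 'y')
  sorted[4] = szysrt$tqyyxztt  (last char: 't')
  sorted[5] = t$tqyyxzttszysr  (last char: 'r')
  sorted[6] = tqyyxzttszysrt$  (last char: '$')
  sorted[7] = tszysrt$tqyyxzt  (last char: 't')
  sorted[8] = ttszysrt$tqyyxz  (last char: 'z')
  sorted[9] = xzttszysrt$tqyy  (last char: 'y')
  sorted[10] = ysrt$tqyyxzttsz  (last char: 'z')
  sorted[11] = yxzttszysrt$tqy  (last char: 'y')
  sorted[12] = yyxzttszysrt$tq  (last char: 'q')
  sorted[13] = zttszysrt$tqyyx  (last char: 'x')
  sorted[14] = zysrt$tqyyxztts  (last char: 's')
Last column: ttsytr$tzyzyqxs
Original string S is at sorted index 6

Answer: ttsytr$tzyzyqxs
6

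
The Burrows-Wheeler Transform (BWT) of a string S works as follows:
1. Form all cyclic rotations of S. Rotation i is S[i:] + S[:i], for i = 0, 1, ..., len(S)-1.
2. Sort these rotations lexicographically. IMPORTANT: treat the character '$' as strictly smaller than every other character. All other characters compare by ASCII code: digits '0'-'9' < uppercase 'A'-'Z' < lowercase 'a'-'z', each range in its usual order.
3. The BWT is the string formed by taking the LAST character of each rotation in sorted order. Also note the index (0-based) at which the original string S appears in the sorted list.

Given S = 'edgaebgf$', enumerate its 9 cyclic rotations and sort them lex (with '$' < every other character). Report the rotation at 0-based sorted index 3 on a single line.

Answer: dgaebgf$e

Derivation:
All 9 rotations (rotation i = S[i:]+S[:i]):
  rot[0] = edgaebgf$
  rot[1] = dgaebgf$e
  rot[2] = gaebgf$ed
  rot[3] = aebgf$edg
  rot[4] = ebgf$edga
  rot[5] = bgf$edgae
  rot[6] = gf$edgaeb
  rot[7] = f$edgaebg
  rot[8] = $edgaebgf
Sorted (with $ < everything):
  sorted[0] = $edgaebgf
  sorted[1] = aebgf$edg
  sorted[2] = bgf$edgae
  sorted[3] = dgaebgf$e
  sorted[4] = ebgf$edga
  sorted[5] = edgaebgf$
  sorted[6] = f$edgaebg
  sorted[7] = gaebgf$ed
  sorted[8] = gf$edgaeb
sorted[3] = dgaebgf$e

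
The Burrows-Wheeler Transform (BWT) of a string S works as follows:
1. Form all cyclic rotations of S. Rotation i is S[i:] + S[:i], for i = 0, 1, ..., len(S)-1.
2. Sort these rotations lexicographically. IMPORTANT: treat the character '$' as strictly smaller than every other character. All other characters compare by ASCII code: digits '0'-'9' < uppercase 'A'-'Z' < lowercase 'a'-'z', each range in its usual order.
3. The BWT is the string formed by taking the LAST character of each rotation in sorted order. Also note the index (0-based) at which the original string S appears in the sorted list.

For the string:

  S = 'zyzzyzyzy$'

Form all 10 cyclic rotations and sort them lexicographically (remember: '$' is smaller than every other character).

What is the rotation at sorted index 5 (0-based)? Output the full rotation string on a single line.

Answer: zy$zyzzyzy

Derivation:
All 10 rotations (rotation i = S[i:]+S[:i]):
  rot[0] = zyzzyzyzy$
  rot[1] = yzzyzyzy$z
  rot[2] = zzyzyzy$zy
  rot[3] = zyzyzy$zyz
  rot[4] = yzyzy$zyzz
  rot[5] = zyzy$zyzzy
  rot[6] = yzy$zyzzyz
  rot[7] = zy$zyzzyzy
  rot[8] = y$zyzzyzyz
  rot[9] = $zyzzyzyzy
Sorted (with $ < everything):
  sorted[0] = $zyzzyzyzy
  sorted[1] = y$zyzzyzyz
  sorted[2] = yzy$zyzzyz
  sorted[3] = yzyzy$zyzz
  sorted[4] = yzzyzyzy$z
  sorted[5] = zy$zyzzyzy
  sorted[6] = zyzy$zyzzy
  sorted[7] = zyzyzy$zyz
  sorted[8] = zyzzyzyzy$
  sorted[9] = zzyzyzy$zy
sorted[5] = zy$zyzzyzy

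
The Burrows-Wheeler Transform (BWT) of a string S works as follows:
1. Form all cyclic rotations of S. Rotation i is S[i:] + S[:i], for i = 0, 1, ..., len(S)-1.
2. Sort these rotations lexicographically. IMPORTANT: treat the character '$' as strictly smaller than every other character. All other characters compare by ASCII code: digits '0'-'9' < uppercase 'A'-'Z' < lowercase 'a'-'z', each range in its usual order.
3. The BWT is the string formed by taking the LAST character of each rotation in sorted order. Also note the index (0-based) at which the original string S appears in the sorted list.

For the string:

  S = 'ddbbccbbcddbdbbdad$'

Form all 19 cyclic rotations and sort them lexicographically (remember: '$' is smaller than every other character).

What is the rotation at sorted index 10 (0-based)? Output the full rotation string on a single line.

Answer: ccbbcddbdbbdad$ddbb

Derivation:
All 19 rotations (rotation i = S[i:]+S[:i]):
  rot[0] = ddbbccbbcddbdbbdad$
  rot[1] = dbbccbbcddbdbbdad$d
  rot[2] = bbccbbcddbdbbdad$dd
  rot[3] = bccbbcddbdbbdad$ddb
  rot[4] = ccbbcddbdbbdad$ddbb
  rot[5] = cbbcddbdbbdad$ddbbc
  rot[6] = bbcddbdbbdad$ddbbcc
  rot[7] = bcddbdbbdad$ddbbccb
  rot[8] = cddbdbbdad$ddbbccbb
  rot[9] = ddbdbbdad$ddbbccbbc
  rot[10] = dbdbbdad$ddbbccbbcd
  rot[11] = bdbbdad$ddbbccbbcdd
  rot[12] = dbbdad$ddbbccbbcddb
  rot[13] = bbdad$ddbbccbbcddbd
  rot[14] = bdad$ddbbccbbcddbdb
  rot[15] = dad$ddbbccbbcddbdbb
  rot[16] = ad$ddbbccbbcddbdbbd
  rot[17] = d$ddbbccbbcddbdbbda
  rot[18] = $ddbbccbbcddbdbbdad
Sorted (with $ < everything):
  sorted[0] = $ddbbccbbcddbdbbdad
  sorted[1] = ad$ddbbccbbcddbdbbd
  sorted[2] = bbccbbcddbdbbdad$dd
  sorted[3] = bbcddbdbbdad$ddbbcc
  sorted[4] = bbdad$ddbbccbbcddbd
  sorted[5] = bccbbcddbdbbdad$ddb
  sorted[6] = bcddbdbbdad$ddbbccb
  sorted[7] = bdad$ddbbccbbcddbdb
  sorted[8] = bdbbdad$ddbbccbbcdd
  sorted[9] = cbbcddbdbbdad$ddbbc
  sorted[10] = ccbbcddbdbbdad$ddbb
  sorted[11] = cddbdbbdad$ddbbccbb
  sorted[12] = d$ddbbccbbcddbdbbda
  sorted[13] = dad$ddbbccbbcddbdbb
  sorted[14] = dbbccbbcddbdbbdad$d
  sorted[15] = dbbdad$ddbbccbbcddb
  sorted[16] = dbdbbdad$ddbbccbbcd
  sorted[17] = ddbbccbbcddbdbbdad$
  sorted[18] = ddbdbbdad$ddbbccbbc
sorted[10] = ccbbcddbdbbdad$ddbb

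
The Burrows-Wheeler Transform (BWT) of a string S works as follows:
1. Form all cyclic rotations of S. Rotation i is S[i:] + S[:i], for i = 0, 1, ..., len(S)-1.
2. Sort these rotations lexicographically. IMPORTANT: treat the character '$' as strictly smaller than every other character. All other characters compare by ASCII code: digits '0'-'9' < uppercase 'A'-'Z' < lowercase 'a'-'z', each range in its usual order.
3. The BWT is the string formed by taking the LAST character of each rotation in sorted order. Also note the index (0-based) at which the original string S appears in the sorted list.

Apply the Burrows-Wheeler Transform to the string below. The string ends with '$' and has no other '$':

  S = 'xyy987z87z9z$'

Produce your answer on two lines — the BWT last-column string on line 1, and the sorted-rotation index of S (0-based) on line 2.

Answer: z889zyz$yx977
7

Derivation:
All 13 rotations (rotation i = S[i:]+S[:i]):
  rot[0] = xyy987z87z9z$
  rot[1] = yy987z87z9z$x
  rot[2] = y987z87z9z$xy
  rot[3] = 987z87z9z$xyy
  rot[4] = 87z87z9z$xyy9
  rot[5] = 7z87z9z$xyy98
  rot[6] = z87z9z$xyy987
  rot[7] = 87z9z$xyy987z
  rot[8] = 7z9z$xyy987z8
  rot[9] = z9z$xyy987z87
  rot[10] = 9z$xyy987z87z
  rot[11] = z$xyy987z87z9
  rot[12] = $xyy987z87z9z
Sorted (with $ < everything):
  sorted[0] = $xyy987z87z9z  (last char: 'z')
  sorted[1] = 7z87z9z$xyy98  (last char: '8')
  sorted[2] = 7z9z$xyy987z8  (last char: '8')
  sorted[3] = 87z87z9z$xyy9  (last char: '9')
  sorted[4] = 87z9z$xyy987z  (last char: 'z')
  sorted[5] = 987z87z9z$xyy  (last char: 'y')
  sorted[6] = 9z$xyy987z87z  (last char: 'z')
  sorted[7] = xyy987z87z9z$  (last char: '$')
  sorted[8] = y987z87z9z$xy  (last char: 'y')
  sorted[9] = yy987z87z9z$x  (last char: 'x')
  sorted[10] = z$xyy987z87z9  (last char: '9')
  sorted[11] = z87z9z$xyy987  (last char: '7')
  sorted[12] = z9z$xyy987z87  (last char: '7')
Last column: z889zyz$yx977
Original string S is at sorted index 7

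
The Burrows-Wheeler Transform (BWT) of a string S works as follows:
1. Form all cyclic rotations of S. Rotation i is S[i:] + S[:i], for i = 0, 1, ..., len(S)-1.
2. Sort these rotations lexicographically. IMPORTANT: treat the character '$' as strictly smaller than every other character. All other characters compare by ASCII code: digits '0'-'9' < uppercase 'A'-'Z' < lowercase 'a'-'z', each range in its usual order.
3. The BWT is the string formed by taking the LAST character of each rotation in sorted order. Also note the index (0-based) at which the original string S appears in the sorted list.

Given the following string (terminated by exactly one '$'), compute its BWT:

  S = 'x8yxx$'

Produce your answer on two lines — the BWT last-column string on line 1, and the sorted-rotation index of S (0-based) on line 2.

Answer: xxx$y8
3

Derivation:
All 6 rotations (rotation i = S[i:]+S[:i]):
  rot[0] = x8yxx$
  rot[1] = 8yxx$x
  rot[2] = yxx$x8
  rot[3] = xx$x8y
  rot[4] = x$x8yx
  rot[5] = $x8yxx
Sorted (with $ < everything):
  sorted[0] = $x8yxx  (last char: 'x')
  sorted[1] = 8yxx$x  (last char: 'x')
  sorted[2] = x$x8yx  (last char: 'x')
  sorted[3] = x8yxx$  (last char: '$')
  sorted[4] = xx$x8y  (last char: 'y')
  sorted[5] = yxx$x8  (last char: '8')
Last column: xxx$y8
Original string S is at sorted index 3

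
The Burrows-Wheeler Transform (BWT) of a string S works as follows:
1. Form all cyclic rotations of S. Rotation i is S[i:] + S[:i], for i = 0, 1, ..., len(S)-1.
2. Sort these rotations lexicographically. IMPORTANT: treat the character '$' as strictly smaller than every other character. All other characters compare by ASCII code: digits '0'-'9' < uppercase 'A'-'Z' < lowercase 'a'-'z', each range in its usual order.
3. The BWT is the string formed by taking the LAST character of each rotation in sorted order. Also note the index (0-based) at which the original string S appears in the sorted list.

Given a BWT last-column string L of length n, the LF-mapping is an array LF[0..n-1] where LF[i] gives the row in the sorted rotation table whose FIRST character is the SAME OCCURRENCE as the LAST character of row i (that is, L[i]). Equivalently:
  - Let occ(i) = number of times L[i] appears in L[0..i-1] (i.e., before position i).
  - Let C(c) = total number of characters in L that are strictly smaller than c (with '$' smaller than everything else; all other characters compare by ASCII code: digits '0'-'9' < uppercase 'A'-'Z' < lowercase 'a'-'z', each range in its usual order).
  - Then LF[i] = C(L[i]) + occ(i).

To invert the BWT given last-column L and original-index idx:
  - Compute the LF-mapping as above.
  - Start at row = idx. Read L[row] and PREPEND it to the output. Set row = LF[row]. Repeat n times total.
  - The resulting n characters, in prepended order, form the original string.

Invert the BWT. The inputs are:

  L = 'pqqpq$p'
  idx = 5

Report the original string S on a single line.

LF mapping: 1 4 5 2 6 0 3
Walk LF starting at row 5, prepending L[row]:
  step 1: row=5, L[5]='$', prepend. Next row=LF[5]=0
  step 2: row=0, L[0]='p', prepend. Next row=LF[0]=1
  step 3: row=1, L[1]='q', prepend. Next row=LF[1]=4
  step 4: row=4, L[4]='q', prepend. Next row=LF[4]=6
  step 5: row=6, L[6]='p', prepend. Next row=LF[6]=3
  step 6: row=3, L[3]='p', prepend. Next row=LF[3]=2
  step 7: row=2, L[2]='q', prepend. Next row=LF[2]=5
Reversed output: qppqqp$

Answer: qppqqp$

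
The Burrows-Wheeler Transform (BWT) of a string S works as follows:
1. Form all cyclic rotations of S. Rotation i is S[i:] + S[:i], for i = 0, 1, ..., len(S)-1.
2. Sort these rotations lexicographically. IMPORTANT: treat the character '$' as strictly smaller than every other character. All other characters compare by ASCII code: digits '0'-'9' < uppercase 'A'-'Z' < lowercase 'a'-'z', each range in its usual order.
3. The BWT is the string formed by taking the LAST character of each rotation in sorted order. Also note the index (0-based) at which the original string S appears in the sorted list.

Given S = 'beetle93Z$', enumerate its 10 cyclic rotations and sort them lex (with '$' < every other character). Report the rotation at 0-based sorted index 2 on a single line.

All 10 rotations (rotation i = S[i:]+S[:i]):
  rot[0] = beetle93Z$
  rot[1] = eetle93Z$b
  rot[2] = etle93Z$be
  rot[3] = tle93Z$bee
  rot[4] = le93Z$beet
  rot[5] = e93Z$beetl
  rot[6] = 93Z$beetle
  rot[7] = 3Z$beetle9
  rot[8] = Z$beetle93
  rot[9] = $beetle93Z
Sorted (with $ < everything):
  sorted[0] = $beetle93Z
  sorted[1] = 3Z$beetle9
  sorted[2] = 93Z$beetle
  sorted[3] = Z$beetle93
  sorted[4] = beetle93Z$
  sorted[5] = e93Z$beetl
  sorted[6] = eetle93Z$b
  sorted[7] = etle93Z$be
  sorted[8] = le93Z$beet
  sorted[9] = tle93Z$bee
sorted[2] = 93Z$beetle

Answer: 93Z$beetle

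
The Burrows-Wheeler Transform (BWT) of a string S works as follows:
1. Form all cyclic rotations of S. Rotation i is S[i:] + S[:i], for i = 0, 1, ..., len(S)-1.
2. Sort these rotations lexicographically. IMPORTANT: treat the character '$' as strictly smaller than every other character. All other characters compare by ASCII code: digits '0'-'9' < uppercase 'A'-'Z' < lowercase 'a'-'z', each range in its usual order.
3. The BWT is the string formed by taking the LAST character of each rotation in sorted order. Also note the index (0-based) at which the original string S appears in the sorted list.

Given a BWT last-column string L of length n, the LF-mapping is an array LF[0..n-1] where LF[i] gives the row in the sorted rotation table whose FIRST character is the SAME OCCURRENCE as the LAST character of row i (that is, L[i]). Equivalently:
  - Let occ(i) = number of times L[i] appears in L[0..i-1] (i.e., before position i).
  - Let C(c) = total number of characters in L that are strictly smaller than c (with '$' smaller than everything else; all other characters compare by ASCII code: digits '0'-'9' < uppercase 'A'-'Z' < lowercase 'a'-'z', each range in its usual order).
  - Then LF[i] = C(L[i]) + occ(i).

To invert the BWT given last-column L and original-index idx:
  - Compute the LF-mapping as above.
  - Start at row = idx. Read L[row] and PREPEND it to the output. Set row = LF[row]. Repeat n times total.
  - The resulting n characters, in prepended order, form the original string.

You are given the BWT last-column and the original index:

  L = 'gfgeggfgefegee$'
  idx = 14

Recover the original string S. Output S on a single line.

Answer: ggegegffeegefg$

Derivation:
LF mapping: 9 6 10 1 11 12 7 13 2 8 3 14 4 5 0
Walk LF starting at row 14, prepending L[row]:
  step 1: row=14, L[14]='$', prepend. Next row=LF[14]=0
  step 2: row=0, L[0]='g', prepend. Next row=LF[0]=9
  step 3: row=9, L[9]='f', prepend. Next row=LF[9]=8
  step 4: row=8, L[8]='e', prepend. Next row=LF[8]=2
  step 5: row=2, L[2]='g', prepend. Next row=LF[2]=10
  step 6: row=10, L[10]='e', prepend. Next row=LF[10]=3
  step 7: row=3, L[3]='e', prepend. Next row=LF[3]=1
  step 8: row=1, L[1]='f', prepend. Next row=LF[1]=6
  step 9: row=6, L[6]='f', prepend. Next row=LF[6]=7
  step 10: row=7, L[7]='g', prepend. Next row=LF[7]=13
  step 11: row=13, L[13]='e', prepend. Next row=LF[13]=5
  step 12: row=5, L[5]='g', prepend. Next row=LF[5]=12
  step 13: row=12, L[12]='e', prepend. Next row=LF[12]=4
  step 14: row=4, L[4]='g', prepend. Next row=LF[4]=11
  step 15: row=11, L[11]='g', prepend. Next row=LF[11]=14
Reversed output: ggegegffeegefg$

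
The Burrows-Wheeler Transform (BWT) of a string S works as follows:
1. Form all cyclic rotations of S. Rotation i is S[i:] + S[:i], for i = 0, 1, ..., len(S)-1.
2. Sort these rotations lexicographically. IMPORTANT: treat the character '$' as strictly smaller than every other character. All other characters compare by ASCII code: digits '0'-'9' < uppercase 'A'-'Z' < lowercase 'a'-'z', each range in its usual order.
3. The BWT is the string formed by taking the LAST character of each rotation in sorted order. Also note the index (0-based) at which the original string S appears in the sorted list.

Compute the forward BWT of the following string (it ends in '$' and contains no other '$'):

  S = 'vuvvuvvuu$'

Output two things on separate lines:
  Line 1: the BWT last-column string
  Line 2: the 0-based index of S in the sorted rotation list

Answer: uuvvvvv$uu
7

Derivation:
All 10 rotations (rotation i = S[i:]+S[:i]):
  rot[0] = vuvvuvvuu$
  rot[1] = uvvuvvuu$v
  rot[2] = vvuvvuu$vu
  rot[3] = vuvvuu$vuv
  rot[4] = uvvuu$vuvv
  rot[5] = vvuu$vuvvu
  rot[6] = vuu$vuvvuv
  rot[7] = uu$vuvvuvv
  rot[8] = u$vuvvuvvu
  rot[9] = $vuvvuvvuu
Sorted (with $ < everything):
  sorted[0] = $vuvvuvvuu  (last char: 'u')
  sorted[1] = u$vuvvuvvu  (last char: 'u')
  sorted[2] = uu$vuvvuvv  (last char: 'v')
  sorted[3] = uvvuu$vuvv  (last char: 'v')
  sorted[4] = uvvuvvuu$v  (last char: 'v')
  sorted[5] = vuu$vuvvuv  (last char: 'v')
  sorted[6] = vuvvuu$vuv  (last char: 'v')
  sorted[7] = vuvvuvvuu$  (last char: '$')
  sorted[8] = vvuu$vuvvu  (last char: 'u')
  sorted[9] = vvuvvuu$vu  (last char: 'u')
Last column: uuvvvvv$uu
Original string S is at sorted index 7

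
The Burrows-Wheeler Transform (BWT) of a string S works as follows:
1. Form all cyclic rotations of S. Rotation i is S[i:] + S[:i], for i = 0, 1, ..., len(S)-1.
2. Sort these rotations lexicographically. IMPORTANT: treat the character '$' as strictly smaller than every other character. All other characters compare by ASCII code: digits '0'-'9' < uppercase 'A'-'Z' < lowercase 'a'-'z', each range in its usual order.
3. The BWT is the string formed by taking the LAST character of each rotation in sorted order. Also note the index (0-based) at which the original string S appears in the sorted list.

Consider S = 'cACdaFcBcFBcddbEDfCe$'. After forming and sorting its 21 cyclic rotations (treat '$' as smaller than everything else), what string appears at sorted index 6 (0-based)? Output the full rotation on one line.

Answer: DfCe$cACdaFcBcFBcddbE

Derivation:
All 21 rotations (rotation i = S[i:]+S[:i]):
  rot[0] = cACdaFcBcFBcddbEDfCe$
  rot[1] = ACdaFcBcFBcddbEDfCe$c
  rot[2] = CdaFcBcFBcddbEDfCe$cA
  rot[3] = daFcBcFBcddbEDfCe$cAC
  rot[4] = aFcBcFBcddbEDfCe$cACd
  rot[5] = FcBcFBcddbEDfCe$cACda
  rot[6] = cBcFBcddbEDfCe$cACdaF
  rot[7] = BcFBcddbEDfCe$cACdaFc
  rot[8] = cFBcddbEDfCe$cACdaFcB
  rot[9] = FBcddbEDfCe$cACdaFcBc
  rot[10] = BcddbEDfCe$cACdaFcBcF
  rot[11] = cddbEDfCe$cACdaFcBcFB
  rot[12] = ddbEDfCe$cACdaFcBcFBc
  rot[13] = dbEDfCe$cACdaFcBcFBcd
  rot[14] = bEDfCe$cACdaFcBcFBcdd
  rot[15] = EDfCe$cACdaFcBcFBcddb
  rot[16] = DfCe$cACdaFcBcFBcddbE
  rot[17] = fCe$cACdaFcBcFBcddbED
  rot[18] = Ce$cACdaFcBcFBcddbEDf
  rot[19] = e$cACdaFcBcFBcddbEDfC
  rot[20] = $cACdaFcBcFBcddbEDfCe
Sorted (with $ < everything):
  sorted[0] = $cACdaFcBcFBcddbEDfCe
  sorted[1] = ACdaFcBcFBcddbEDfCe$c
  sorted[2] = BcFBcddbEDfCe$cACdaFc
  sorted[3] = BcddbEDfCe$cACdaFcBcF
  sorted[4] = CdaFcBcFBcddbEDfCe$cA
  sorted[5] = Ce$cACdaFcBcFBcddbEDf
  sorted[6] = DfCe$cACdaFcBcFBcddbE
  sorted[7] = EDfCe$cACdaFcBcFBcddb
  sorted[8] = FBcddbEDfCe$cACdaFcBc
  sorted[9] = FcBcFBcddbEDfCe$cACda
  sorted[10] = aFcBcFBcddbEDfCe$cACd
  sorted[11] = bEDfCe$cACdaFcBcFBcdd
  sorted[12] = cACdaFcBcFBcddbEDfCe$
  sorted[13] = cBcFBcddbEDfCe$cACdaF
  sorted[14] = cFBcddbEDfCe$cACdaFcB
  sorted[15] = cddbEDfCe$cACdaFcBcFB
  sorted[16] = daFcBcFBcddbEDfCe$cAC
  sorted[17] = dbEDfCe$cACdaFcBcFBcd
  sorted[18] = ddbEDfCe$cACdaFcBcFBc
  sorted[19] = e$cACdaFcBcFBcddbEDfC
  sorted[20] = fCe$cACdaFcBcFBcddbED
sorted[6] = DfCe$cACdaFcBcFBcddbE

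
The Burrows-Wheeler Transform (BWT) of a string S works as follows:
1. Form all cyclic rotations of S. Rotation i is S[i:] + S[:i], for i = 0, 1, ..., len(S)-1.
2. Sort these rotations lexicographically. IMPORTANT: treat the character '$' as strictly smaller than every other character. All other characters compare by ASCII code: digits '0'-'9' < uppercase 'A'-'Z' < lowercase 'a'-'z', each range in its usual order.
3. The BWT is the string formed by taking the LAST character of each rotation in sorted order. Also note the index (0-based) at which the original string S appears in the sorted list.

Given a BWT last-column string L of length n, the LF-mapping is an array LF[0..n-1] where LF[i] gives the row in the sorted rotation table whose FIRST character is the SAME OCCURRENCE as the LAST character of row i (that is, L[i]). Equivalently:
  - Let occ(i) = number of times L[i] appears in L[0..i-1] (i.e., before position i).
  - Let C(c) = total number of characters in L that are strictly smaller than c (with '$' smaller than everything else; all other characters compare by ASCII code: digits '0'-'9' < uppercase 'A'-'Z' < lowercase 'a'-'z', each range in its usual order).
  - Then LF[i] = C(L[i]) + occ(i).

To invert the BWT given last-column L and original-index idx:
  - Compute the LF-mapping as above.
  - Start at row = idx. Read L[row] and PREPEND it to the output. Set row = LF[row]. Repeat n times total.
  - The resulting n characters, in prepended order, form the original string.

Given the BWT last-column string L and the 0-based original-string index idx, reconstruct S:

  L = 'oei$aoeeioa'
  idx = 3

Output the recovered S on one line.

LF mapping: 8 3 6 0 1 9 4 5 7 10 2
Walk LF starting at row 3, prepending L[row]:
  step 1: row=3, L[3]='$', prepend. Next row=LF[3]=0
  step 2: row=0, L[0]='o', prepend. Next row=LF[0]=8
  step 3: row=8, L[8]='i', prepend. Next row=LF[8]=7
  step 4: row=7, L[7]='e', prepend. Next row=LF[7]=5
  step 5: row=5, L[5]='o', prepend. Next row=LF[5]=9
  step 6: row=9, L[9]='o', prepend. Next row=LF[9]=10
  step 7: row=10, L[10]='a', prepend. Next row=LF[10]=2
  step 8: row=2, L[2]='i', prepend. Next row=LF[2]=6
  step 9: row=6, L[6]='e', prepend. Next row=LF[6]=4
  step 10: row=4, L[4]='a', prepend. Next row=LF[4]=1
  step 11: row=1, L[1]='e', prepend. Next row=LF[1]=3
Reversed output: eaeiaooeio$

Answer: eaeiaooeio$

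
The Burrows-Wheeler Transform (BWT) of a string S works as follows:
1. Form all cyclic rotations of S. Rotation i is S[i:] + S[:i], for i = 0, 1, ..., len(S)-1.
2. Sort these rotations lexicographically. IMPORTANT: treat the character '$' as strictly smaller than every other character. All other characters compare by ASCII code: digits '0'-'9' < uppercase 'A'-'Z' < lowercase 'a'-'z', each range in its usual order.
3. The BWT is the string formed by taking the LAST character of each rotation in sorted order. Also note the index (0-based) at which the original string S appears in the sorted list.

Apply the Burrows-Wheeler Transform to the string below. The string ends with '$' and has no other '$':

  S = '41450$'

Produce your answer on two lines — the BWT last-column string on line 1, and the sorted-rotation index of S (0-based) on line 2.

Answer: 054$14
3

Derivation:
All 6 rotations (rotation i = S[i:]+S[:i]):
  rot[0] = 41450$
  rot[1] = 1450$4
  rot[2] = 450$41
  rot[3] = 50$414
  rot[4] = 0$4145
  rot[5] = $41450
Sorted (with $ < everything):
  sorted[0] = $41450  (last char: '0')
  sorted[1] = 0$4145  (last char: '5')
  sorted[2] = 1450$4  (last char: '4')
  sorted[3] = 41450$  (last char: '$')
  sorted[4] = 450$41  (last char: '1')
  sorted[5] = 50$414  (last char: '4')
Last column: 054$14
Original string S is at sorted index 3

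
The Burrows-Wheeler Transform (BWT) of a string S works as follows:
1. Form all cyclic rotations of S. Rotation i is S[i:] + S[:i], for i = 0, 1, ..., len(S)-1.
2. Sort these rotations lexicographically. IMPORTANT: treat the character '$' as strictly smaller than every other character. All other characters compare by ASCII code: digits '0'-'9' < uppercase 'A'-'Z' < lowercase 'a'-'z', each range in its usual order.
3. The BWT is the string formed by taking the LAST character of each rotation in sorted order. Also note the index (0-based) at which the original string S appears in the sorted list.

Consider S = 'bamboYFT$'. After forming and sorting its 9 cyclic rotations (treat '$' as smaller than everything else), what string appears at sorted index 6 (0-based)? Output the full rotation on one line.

All 9 rotations (rotation i = S[i:]+S[:i]):
  rot[0] = bamboYFT$
  rot[1] = amboYFT$b
  rot[2] = mboYFT$ba
  rot[3] = boYFT$bam
  rot[4] = oYFT$bamb
  rot[5] = YFT$bambo
  rot[6] = FT$bamboY
  rot[7] = T$bamboYF
  rot[8] = $bamboYFT
Sorted (with $ < everything):
  sorted[0] = $bamboYFT
  sorted[1] = FT$bamboY
  sorted[2] = T$bamboYF
  sorted[3] = YFT$bambo
  sorted[4] = amboYFT$b
  sorted[5] = bamboYFT$
  sorted[6] = boYFT$bam
  sorted[7] = mboYFT$ba
  sorted[8] = oYFT$bamb
sorted[6] = boYFT$bam

Answer: boYFT$bam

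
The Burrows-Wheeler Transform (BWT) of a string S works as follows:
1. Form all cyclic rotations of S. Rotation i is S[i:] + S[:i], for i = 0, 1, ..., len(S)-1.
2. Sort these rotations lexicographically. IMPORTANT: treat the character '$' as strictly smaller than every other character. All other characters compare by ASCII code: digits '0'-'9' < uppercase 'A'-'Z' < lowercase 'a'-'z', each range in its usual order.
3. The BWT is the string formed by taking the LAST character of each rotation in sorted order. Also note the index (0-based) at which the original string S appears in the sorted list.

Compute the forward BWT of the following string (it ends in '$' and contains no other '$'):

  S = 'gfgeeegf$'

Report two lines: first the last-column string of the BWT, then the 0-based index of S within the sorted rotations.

Answer: fgeeggfe$
8

Derivation:
All 9 rotations (rotation i = S[i:]+S[:i]):
  rot[0] = gfgeeegf$
  rot[1] = fgeeegf$g
  rot[2] = geeegf$gf
  rot[3] = eeegf$gfg
  rot[4] = eegf$gfge
  rot[5] = egf$gfgee
  rot[6] = gf$gfgeee
  rot[7] = f$gfgeeeg
  rot[8] = $gfgeeegf
Sorted (with $ < everything):
  sorted[0] = $gfgeeegf  (last char: 'f')
  sorted[1] = eeegf$gfg  (last char: 'g')
  sorted[2] = eegf$gfge  (last char: 'e')
  sorted[3] = egf$gfgee  (last char: 'e')
  sorted[4] = f$gfgeeeg  (last char: 'g')
  sorted[5] = fgeeegf$g  (last char: 'g')
  sorted[6] = geeegf$gf  (last char: 'f')
  sorted[7] = gf$gfgeee  (last char: 'e')
  sorted[8] = gfgeeegf$  (last char: '$')
Last column: fgeeggfe$
Original string S is at sorted index 8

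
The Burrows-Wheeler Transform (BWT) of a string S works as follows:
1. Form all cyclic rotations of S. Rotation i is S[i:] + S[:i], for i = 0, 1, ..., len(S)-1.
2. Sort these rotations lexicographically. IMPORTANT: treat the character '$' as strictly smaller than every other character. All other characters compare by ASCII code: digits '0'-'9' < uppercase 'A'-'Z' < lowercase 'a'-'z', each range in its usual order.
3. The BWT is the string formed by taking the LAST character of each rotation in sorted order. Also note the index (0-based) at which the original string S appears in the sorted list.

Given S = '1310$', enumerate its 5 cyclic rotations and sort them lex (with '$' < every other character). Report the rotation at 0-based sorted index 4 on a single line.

All 5 rotations (rotation i = S[i:]+S[:i]):
  rot[0] = 1310$
  rot[1] = 310$1
  rot[2] = 10$13
  rot[3] = 0$131
  rot[4] = $1310
Sorted (with $ < everything):
  sorted[0] = $1310
  sorted[1] = 0$131
  sorted[2] = 10$13
  sorted[3] = 1310$
  sorted[4] = 310$1
sorted[4] = 310$1

Answer: 310$1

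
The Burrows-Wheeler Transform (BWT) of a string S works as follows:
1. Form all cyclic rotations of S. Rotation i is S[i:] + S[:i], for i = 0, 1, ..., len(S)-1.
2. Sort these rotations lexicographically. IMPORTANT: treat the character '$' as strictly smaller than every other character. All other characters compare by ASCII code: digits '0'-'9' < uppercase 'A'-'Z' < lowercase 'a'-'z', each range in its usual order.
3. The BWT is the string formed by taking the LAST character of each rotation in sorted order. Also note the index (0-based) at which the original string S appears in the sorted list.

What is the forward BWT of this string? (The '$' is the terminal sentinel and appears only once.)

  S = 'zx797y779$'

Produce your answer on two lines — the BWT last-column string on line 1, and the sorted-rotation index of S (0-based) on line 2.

All 10 rotations (rotation i = S[i:]+S[:i]):
  rot[0] = zx797y779$
  rot[1] = x797y779$z
  rot[2] = 797y779$zx
  rot[3] = 97y779$zx7
  rot[4] = 7y779$zx79
  rot[5] = y779$zx797
  rot[6] = 779$zx797y
  rot[7] = 79$zx797y7
  rot[8] = 9$zx797y77
  rot[9] = $zx797y779
Sorted (with $ < everything):
  sorted[0] = $zx797y779  (last char: '9')
  sorted[1] = 779$zx797y  (last char: 'y')
  sorted[2] = 79$zx797y7  (last char: '7')
  sorted[3] = 797y779$zx  (last char: 'x')
  sorted[4] = 7y779$zx79  (last char: '9')
  sorted[5] = 9$zx797y77  (last char: '7')
  sorted[6] = 97y779$zx7  (last char: '7')
  sorted[7] = x797y779$z  (last char: 'z')
  sorted[8] = y779$zx797  (last char: '7')
  sorted[9] = zx797y779$  (last char: '$')
Last column: 9y7x977z7$
Original string S is at sorted index 9

Answer: 9y7x977z7$
9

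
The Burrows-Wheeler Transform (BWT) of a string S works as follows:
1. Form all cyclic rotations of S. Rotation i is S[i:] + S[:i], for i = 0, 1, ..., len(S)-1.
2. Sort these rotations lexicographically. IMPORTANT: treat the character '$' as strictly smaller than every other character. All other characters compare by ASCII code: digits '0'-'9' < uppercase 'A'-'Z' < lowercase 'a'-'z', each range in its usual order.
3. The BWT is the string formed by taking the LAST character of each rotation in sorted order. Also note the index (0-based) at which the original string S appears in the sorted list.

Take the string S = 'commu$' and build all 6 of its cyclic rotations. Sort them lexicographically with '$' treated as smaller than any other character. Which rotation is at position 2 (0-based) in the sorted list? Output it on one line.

All 6 rotations (rotation i = S[i:]+S[:i]):
  rot[0] = commu$
  rot[1] = ommu$c
  rot[2] = mmu$co
  rot[3] = mu$com
  rot[4] = u$comm
  rot[5] = $commu
Sorted (with $ < everything):
  sorted[0] = $commu
  sorted[1] = commu$
  sorted[2] = mmu$co
  sorted[3] = mu$com
  sorted[4] = ommu$c
  sorted[5] = u$comm
sorted[2] = mmu$co

Answer: mmu$co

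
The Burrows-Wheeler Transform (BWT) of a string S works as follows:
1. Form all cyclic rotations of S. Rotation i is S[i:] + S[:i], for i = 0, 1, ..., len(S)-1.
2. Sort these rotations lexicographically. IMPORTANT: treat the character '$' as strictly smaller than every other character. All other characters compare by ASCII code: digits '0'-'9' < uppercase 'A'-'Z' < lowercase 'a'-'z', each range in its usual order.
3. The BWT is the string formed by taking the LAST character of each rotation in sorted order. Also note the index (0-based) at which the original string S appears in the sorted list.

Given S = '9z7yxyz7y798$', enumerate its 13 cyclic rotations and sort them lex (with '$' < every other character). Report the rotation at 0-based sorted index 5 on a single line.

Answer: 98$9z7yxyz7y7

Derivation:
All 13 rotations (rotation i = S[i:]+S[:i]):
  rot[0] = 9z7yxyz7y798$
  rot[1] = z7yxyz7y798$9
  rot[2] = 7yxyz7y798$9z
  rot[3] = yxyz7y798$9z7
  rot[4] = xyz7y798$9z7y
  rot[5] = yz7y798$9z7yx
  rot[6] = z7y798$9z7yxy
  rot[7] = 7y798$9z7yxyz
  rot[8] = y798$9z7yxyz7
  rot[9] = 798$9z7yxyz7y
  rot[10] = 98$9z7yxyz7y7
  rot[11] = 8$9z7yxyz7y79
  rot[12] = $9z7yxyz7y798
Sorted (with $ < everything):
  sorted[0] = $9z7yxyz7y798
  sorted[1] = 798$9z7yxyz7y
  sorted[2] = 7y798$9z7yxyz
  sorted[3] = 7yxyz7y798$9z
  sorted[4] = 8$9z7yxyz7y79
  sorted[5] = 98$9z7yxyz7y7
  sorted[6] = 9z7yxyz7y798$
  sorted[7] = xyz7y798$9z7y
  sorted[8] = y798$9z7yxyz7
  sorted[9] = yxyz7y798$9z7
  sorted[10] = yz7y798$9z7yx
  sorted[11] = z7y798$9z7yxy
  sorted[12] = z7yxyz7y798$9
sorted[5] = 98$9z7yxyz7y7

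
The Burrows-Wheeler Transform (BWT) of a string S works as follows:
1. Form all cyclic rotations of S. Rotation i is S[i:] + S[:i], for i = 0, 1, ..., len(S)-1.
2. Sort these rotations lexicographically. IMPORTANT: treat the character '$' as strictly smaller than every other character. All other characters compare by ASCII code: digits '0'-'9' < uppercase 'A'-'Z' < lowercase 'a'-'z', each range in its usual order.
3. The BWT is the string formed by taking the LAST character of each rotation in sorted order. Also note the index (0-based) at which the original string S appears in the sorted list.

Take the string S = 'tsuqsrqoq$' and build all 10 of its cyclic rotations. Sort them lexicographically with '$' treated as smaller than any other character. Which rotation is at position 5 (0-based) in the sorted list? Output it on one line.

Answer: rqoq$tsuqs

Derivation:
All 10 rotations (rotation i = S[i:]+S[:i]):
  rot[0] = tsuqsrqoq$
  rot[1] = suqsrqoq$t
  rot[2] = uqsrqoq$ts
  rot[3] = qsrqoq$tsu
  rot[4] = srqoq$tsuq
  rot[5] = rqoq$tsuqs
  rot[6] = qoq$tsuqsr
  rot[7] = oq$tsuqsrq
  rot[8] = q$tsuqsrqo
  rot[9] = $tsuqsrqoq
Sorted (with $ < everything):
  sorted[0] = $tsuqsrqoq
  sorted[1] = oq$tsuqsrq
  sorted[2] = q$tsuqsrqo
  sorted[3] = qoq$tsuqsr
  sorted[4] = qsrqoq$tsu
  sorted[5] = rqoq$tsuqs
  sorted[6] = srqoq$tsuq
  sorted[7] = suqsrqoq$t
  sorted[8] = tsuqsrqoq$
  sorted[9] = uqsrqoq$ts
sorted[5] = rqoq$tsuqs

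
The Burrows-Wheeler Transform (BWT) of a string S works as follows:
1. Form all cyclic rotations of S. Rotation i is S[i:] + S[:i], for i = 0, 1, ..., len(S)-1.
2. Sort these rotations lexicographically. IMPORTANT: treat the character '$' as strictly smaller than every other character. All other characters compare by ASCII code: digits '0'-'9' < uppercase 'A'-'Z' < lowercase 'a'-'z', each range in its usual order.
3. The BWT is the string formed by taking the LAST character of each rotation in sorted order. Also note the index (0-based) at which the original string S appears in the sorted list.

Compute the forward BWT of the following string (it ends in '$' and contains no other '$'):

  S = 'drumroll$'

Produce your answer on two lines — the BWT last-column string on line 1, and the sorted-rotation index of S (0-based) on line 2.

All 9 rotations (rotation i = S[i:]+S[:i]):
  rot[0] = drumroll$
  rot[1] = rumroll$d
  rot[2] = umroll$dr
  rot[3] = mroll$dru
  rot[4] = roll$drum
  rot[5] = oll$drumr
  rot[6] = ll$drumro
  rot[7] = l$drumrol
  rot[8] = $drumroll
Sorted (with $ < everything):
  sorted[0] = $drumroll  (last char: 'l')
  sorted[1] = drumroll$  (last char: '$')
  sorted[2] = l$drumrol  (last char: 'l')
  sorted[3] = ll$drumro  (last char: 'o')
  sorted[4] = mroll$dru  (last char: 'u')
  sorted[5] = oll$drumr  (last char: 'r')
  sorted[6] = roll$drum  (last char: 'm')
  sorted[7] = rumroll$d  (last char: 'd')
  sorted[8] = umroll$dr  (last char: 'r')
Last column: l$lourmdr
Original string S is at sorted index 1

Answer: l$lourmdr
1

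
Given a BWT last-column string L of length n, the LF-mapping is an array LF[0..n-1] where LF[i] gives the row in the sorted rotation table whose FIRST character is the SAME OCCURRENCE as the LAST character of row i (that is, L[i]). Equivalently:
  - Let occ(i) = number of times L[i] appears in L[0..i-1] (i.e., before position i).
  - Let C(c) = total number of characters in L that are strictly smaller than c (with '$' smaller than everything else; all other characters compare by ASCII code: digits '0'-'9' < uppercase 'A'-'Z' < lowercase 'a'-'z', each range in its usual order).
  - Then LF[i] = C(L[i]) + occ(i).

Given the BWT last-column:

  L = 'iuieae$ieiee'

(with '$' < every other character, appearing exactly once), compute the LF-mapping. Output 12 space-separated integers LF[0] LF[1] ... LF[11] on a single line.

Answer: 7 11 8 2 1 3 0 9 4 10 5 6

Derivation:
Char counts: '$':1, 'a':1, 'e':5, 'i':4, 'u':1
C (first-col start): C('$')=0, C('a')=1, C('e')=2, C('i')=7, C('u')=11
L[0]='i': occ=0, LF[0]=C('i')+0=7+0=7
L[1]='u': occ=0, LF[1]=C('u')+0=11+0=11
L[2]='i': occ=1, LF[2]=C('i')+1=7+1=8
L[3]='e': occ=0, LF[3]=C('e')+0=2+0=2
L[4]='a': occ=0, LF[4]=C('a')+0=1+0=1
L[5]='e': occ=1, LF[5]=C('e')+1=2+1=3
L[6]='$': occ=0, LF[6]=C('$')+0=0+0=0
L[7]='i': occ=2, LF[7]=C('i')+2=7+2=9
L[8]='e': occ=2, LF[8]=C('e')+2=2+2=4
L[9]='i': occ=3, LF[9]=C('i')+3=7+3=10
L[10]='e': occ=3, LF[10]=C('e')+3=2+3=5
L[11]='e': occ=4, LF[11]=C('e')+4=2+4=6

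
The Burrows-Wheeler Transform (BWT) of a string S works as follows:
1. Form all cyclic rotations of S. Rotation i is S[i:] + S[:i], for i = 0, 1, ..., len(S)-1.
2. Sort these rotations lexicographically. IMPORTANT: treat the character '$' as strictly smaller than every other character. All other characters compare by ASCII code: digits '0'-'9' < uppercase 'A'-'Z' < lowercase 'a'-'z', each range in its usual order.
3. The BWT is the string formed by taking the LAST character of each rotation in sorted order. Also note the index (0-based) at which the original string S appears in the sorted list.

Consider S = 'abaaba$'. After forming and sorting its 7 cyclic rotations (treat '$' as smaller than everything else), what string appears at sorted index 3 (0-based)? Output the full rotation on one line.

Answer: aba$aba

Derivation:
All 7 rotations (rotation i = S[i:]+S[:i]):
  rot[0] = abaaba$
  rot[1] = baaba$a
  rot[2] = aaba$ab
  rot[3] = aba$aba
  rot[4] = ba$abaa
  rot[5] = a$abaab
  rot[6] = $abaaba
Sorted (with $ < everything):
  sorted[0] = $abaaba
  sorted[1] = a$abaab
  sorted[2] = aaba$ab
  sorted[3] = aba$aba
  sorted[4] = abaaba$
  sorted[5] = ba$abaa
  sorted[6] = baaba$a
sorted[3] = aba$aba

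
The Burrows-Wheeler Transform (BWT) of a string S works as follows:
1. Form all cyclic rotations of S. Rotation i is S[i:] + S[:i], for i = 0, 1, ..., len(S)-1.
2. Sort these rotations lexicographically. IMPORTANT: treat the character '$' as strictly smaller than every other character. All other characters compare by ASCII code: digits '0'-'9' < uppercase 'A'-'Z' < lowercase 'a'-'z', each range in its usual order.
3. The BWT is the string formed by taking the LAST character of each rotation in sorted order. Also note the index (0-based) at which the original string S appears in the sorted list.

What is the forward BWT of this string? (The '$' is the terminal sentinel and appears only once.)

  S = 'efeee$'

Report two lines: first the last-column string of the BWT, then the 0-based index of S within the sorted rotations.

All 6 rotations (rotation i = S[i:]+S[:i]):
  rot[0] = efeee$
  rot[1] = feee$e
  rot[2] = eee$ef
  rot[3] = ee$efe
  rot[4] = e$efee
  rot[5] = $efeee
Sorted (with $ < everything):
  sorted[0] = $efeee  (last char: 'e')
  sorted[1] = e$efee  (last char: 'e')
  sorted[2] = ee$efe  (last char: 'e')
  sorted[3] = eee$ef  (last char: 'f')
  sorted[4] = efeee$  (last char: '$')
  sorted[5] = feee$e  (last char: 'e')
Last column: eeef$e
Original string S is at sorted index 4

Answer: eeef$e
4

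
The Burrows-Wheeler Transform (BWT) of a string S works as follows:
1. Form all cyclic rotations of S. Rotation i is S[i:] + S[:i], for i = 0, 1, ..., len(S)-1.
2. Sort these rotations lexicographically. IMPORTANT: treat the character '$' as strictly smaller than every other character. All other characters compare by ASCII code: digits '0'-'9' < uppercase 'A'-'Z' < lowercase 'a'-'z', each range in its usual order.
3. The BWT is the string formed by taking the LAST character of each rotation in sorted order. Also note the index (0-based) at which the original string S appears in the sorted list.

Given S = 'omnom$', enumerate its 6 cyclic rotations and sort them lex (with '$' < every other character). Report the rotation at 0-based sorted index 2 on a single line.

All 6 rotations (rotation i = S[i:]+S[:i]):
  rot[0] = omnom$
  rot[1] = mnom$o
  rot[2] = nom$om
  rot[3] = om$omn
  rot[4] = m$omno
  rot[5] = $omnom
Sorted (with $ < everything):
  sorted[0] = $omnom
  sorted[1] = m$omno
  sorted[2] = mnom$o
  sorted[3] = nom$om
  sorted[4] = om$omn
  sorted[5] = omnom$
sorted[2] = mnom$o

Answer: mnom$o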